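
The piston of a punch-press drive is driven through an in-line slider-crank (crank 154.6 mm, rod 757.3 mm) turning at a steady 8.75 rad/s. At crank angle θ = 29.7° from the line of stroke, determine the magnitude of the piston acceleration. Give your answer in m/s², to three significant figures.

ω = 8.75 rad/s
x(θ) = r cosθ + √(L² − r² sin²θ); with ω constant, a = ω²·d²x/dθ².
d²x/dθ² = −r cosθ − r²(cos2θ)/√u − r⁴ sin²2θ/(4u^{3/2}),  u = L² − r² sin²θ = 0.567636 m².
Substituting r = 0.1546 m, L = 0.7573 m, θ = 29.7°: d²x/dθ² = -0.15069 m.
a = ω²·d²x/dθ² = (8.75)²·(-0.15069) = -11.537 m/s²;  |a| = 11.537 m/s².

11.5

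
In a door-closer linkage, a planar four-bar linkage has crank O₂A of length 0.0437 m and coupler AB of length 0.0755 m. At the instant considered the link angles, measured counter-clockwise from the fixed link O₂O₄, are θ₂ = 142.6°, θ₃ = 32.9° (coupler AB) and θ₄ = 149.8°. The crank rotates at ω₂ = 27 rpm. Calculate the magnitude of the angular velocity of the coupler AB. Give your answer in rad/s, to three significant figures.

ω₂ = 2.827 rad/s (from 27 rpm).
Differentiating the loop-closure r₂e^{iθ₂}+r₃e^{iθ₃}=r₁+r₄e^{iθ₄} gives r₂ω₂e^{iθ₂}+r₃ω₃e^{iθ₃}=r₄ω₄e^{iθ₄}.
Eliminating the other unknown: ω₃ = r₂ω₂ sin(θ₄−θ₂) / [r₃ sin(θ₃−θ₄)].
Numerator sine = +0.12533; denominator sine = -0.89180.
Result = 0.0437·2.827·(+0.12533) / (0.0755·(-0.89180)) = -0.23 rad/s; magnitude 0.23 rad/s.

0.230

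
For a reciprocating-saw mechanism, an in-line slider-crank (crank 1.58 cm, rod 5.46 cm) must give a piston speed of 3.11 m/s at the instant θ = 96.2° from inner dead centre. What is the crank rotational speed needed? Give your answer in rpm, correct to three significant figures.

For an in-line slider-crank, |v_piston| = rω|sinθ|·[1 + r cosθ/√(L² − r² sin²θ)].
With r = 0.0158 m, L = 0.0546 m, θ = 96.2°: the bracketed kinematic factor |dx/dθ| = 0.015195 m.
ω = v/|dx/dθ| = 3.11/0.015195 = 204.67 rad/s.
N = 60ω/(2π) = 1954.5 rpm.

1950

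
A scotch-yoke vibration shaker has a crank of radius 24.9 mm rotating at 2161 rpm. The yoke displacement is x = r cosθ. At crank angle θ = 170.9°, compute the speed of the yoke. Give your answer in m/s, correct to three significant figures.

0.891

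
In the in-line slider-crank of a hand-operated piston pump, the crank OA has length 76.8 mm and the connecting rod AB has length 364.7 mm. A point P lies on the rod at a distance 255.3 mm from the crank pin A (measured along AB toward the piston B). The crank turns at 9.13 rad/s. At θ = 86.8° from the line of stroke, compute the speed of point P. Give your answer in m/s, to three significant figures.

0.706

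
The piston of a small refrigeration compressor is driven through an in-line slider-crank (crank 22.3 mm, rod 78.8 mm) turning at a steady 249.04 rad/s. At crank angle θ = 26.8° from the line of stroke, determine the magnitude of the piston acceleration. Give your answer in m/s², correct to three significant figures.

1470

ω = 249 rad/s
x(θ) = r cosθ + √(L² − r² sin²θ); with ω constant, a = ω²·d²x/dθ².
d²x/dθ² = −r cosθ − r²(cos2θ)/√u − r⁴ sin²2θ/(4u^{3/2}),  u = L² − r² sin²θ = 0.00610835 m².
Substituting r = 0.0223 m, L = 0.0788 m, θ = 26.8°: d²x/dθ² = -0.023764 m.
a = ω²·d²x/dθ² = (249)²·(-0.023764) = -1473.9 m/s²;  |a| = 1473.9 m/s².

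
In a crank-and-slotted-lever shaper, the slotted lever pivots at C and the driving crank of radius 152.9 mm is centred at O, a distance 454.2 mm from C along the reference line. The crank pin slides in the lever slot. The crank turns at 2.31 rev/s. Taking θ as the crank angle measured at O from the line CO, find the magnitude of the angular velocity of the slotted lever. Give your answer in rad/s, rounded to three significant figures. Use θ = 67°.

ω = 14.51 rad/s (from 2.31 rev/s).
Crank pin A relative to C: A = (d + r cosθ, r sinθ); lever angle φ = atan2(r sinθ, d + r cosθ).
Differentiating tanφ: φ̇ = rω(d cosθ + r)/(d² + r² + 2dr cosθ).
d² + r² + 2dr cosθ = |CA|² = 0.283946 m²;  d cosθ + r = +0.33037 m.
|ω_lever| = |0.1529·14.51·+0.33037| / 0.283946 = 2.582 rad/s.

2.58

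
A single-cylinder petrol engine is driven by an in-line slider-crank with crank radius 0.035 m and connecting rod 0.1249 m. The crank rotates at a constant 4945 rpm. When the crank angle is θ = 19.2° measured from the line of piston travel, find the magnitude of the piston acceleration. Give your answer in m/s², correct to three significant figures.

ω = 2π·4945/60 = 517.8 rad/s
x(θ) = r cosθ + √(L² − r² sin²θ); with ω constant, a = ω²·d²x/dθ².
d²x/dθ² = −r cosθ − r²(cos2θ)/√u − r⁴ sin²2θ/(4u^{3/2}),  u = L² − r² sin²θ = 0.0154675 m².
Substituting r = 0.035 m, L = 0.1249 m, θ = 19.2°: d²x/dθ² = -0.040848 m.
a = ω²·d²x/dθ² = (517.8)²·(-0.040848) = -10954 m/s²;  |a| = 10954 m/s².

11000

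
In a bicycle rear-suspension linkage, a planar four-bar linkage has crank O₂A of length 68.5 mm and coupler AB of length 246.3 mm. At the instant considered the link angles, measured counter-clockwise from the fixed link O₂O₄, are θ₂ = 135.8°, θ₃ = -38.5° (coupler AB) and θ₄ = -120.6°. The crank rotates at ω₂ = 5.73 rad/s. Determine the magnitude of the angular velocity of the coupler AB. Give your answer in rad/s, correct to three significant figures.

1.56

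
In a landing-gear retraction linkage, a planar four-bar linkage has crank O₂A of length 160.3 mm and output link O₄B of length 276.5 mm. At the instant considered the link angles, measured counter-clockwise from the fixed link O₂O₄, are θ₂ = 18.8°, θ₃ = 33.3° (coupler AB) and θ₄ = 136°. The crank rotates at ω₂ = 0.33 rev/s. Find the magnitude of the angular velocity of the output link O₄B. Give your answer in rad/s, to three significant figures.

ω₂ = 2.073 rad/s (from 0.33 rev/s).
Differentiating the loop-closure r₂e^{iθ₂}+r₃e^{iθ₃}=r₁+r₄e^{iθ₄} gives r₂ω₂e^{iθ₂}+r₃ω₃e^{iθ₃}=r₄ω₄e^{iθ₄}.
Eliminating the other unknown: ω₄ = r₂ω₂ sin(θ₂−θ₃) / [r₄ sin(θ₄−θ₃)].
Numerator sine = -0.25038; denominator sine = +0.97553.
Result = 0.1603·2.073·(-0.25038) / (0.2765·(+0.97553)) = -0.30852 rad/s; magnitude 0.30852 rad/s.

0.309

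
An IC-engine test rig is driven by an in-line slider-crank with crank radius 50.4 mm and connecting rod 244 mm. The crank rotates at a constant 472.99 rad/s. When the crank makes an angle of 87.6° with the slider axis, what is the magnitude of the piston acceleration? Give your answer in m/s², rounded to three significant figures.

1900

ω = 473 rad/s
x(θ) = r cosθ + √(L² − r² sin²θ); with ω constant, a = ω²·d²x/dθ².
d²x/dθ² = −r cosθ − r²(cos2θ)/√u − r⁴ sin²2θ/(4u^{3/2}),  u = L² − r² sin²θ = 0.0570003 m².
Substituting r = 0.0504 m, L = 0.244 m, θ = 87.6°: d²x/dθ² = +0.0084909 m.
a = ω²·d²x/dθ² = (473)²·(+0.0084909) = +1899.6 m/s²;  |a| = 1899.6 m/s².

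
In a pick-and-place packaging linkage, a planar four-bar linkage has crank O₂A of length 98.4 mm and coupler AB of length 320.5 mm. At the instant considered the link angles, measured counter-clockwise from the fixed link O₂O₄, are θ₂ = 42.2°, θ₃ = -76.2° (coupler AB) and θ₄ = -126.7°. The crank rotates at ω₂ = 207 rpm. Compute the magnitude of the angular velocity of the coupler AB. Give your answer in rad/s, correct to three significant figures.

ω₂ = 21.68 rad/s (from 207 rpm).
Differentiating the loop-closure r₂e^{iθ₂}+r₃e^{iθ₃}=r₁+r₄e^{iθ₄} gives r₂ω₂e^{iθ₂}+r₃ω₃e^{iθ₃}=r₄ω₄e^{iθ₄}.
Eliminating the other unknown: ω₃ = r₂ω₂ sin(θ₄−θ₂) / [r₃ sin(θ₃−θ₄)].
Numerator sine = -0.19252; denominator sine = +0.77162.
Result = 0.0984·21.68·(-0.19252) / (0.3205·(+0.77162)) = -1.6605 rad/s; magnitude 1.6605 rad/s.

1.66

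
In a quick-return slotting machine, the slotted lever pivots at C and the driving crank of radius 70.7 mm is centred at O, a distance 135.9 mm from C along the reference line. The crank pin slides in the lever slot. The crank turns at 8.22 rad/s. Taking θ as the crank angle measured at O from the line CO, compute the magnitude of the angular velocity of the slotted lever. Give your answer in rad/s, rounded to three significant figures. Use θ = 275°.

1.91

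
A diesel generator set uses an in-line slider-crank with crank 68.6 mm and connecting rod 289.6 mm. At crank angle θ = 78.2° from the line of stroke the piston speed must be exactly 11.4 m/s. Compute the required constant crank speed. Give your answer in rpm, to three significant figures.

For an in-line slider-crank, |v_piston| = rω|sinθ|·[1 + r cosθ/√(L² − r² sin²θ)].
With r = 0.0686 m, L = 0.2896 m, θ = 78.2°: the bracketed kinematic factor |dx/dθ| = 0.070494 m.
ω = v/|dx/dθ| = 11.4/0.070494 = 161.72 rad/s.
N = 60ω/(2π) = 1544.3 rpm.

1540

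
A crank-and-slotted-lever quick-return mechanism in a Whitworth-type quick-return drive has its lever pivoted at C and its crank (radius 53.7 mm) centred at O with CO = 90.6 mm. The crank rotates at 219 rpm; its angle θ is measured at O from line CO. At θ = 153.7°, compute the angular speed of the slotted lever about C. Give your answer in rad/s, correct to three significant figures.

14.3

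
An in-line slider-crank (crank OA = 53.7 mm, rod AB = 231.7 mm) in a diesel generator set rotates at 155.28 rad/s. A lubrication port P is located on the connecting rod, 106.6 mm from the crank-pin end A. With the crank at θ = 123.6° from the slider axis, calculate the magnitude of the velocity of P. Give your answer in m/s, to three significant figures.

6.99

ω = 155.3 rad/s.  Crank-pin speed |V_A| = rω = 8.3385 m/s, perpendicular to OA.
Rod angle: sinφ = −(r/L) sinθ ⇒ φ = -11.130°; ω_rod = −rω cosθ/√(L²−r²sin²θ) = +20.298 rad/s.
V_P = V_A + ω_rod × AP, with AP = 0.1066 m along the rod.
Components: V_Px = −rω sinθ − a·ω_rod·sinφ = -6.5277 m/s;  V_Py = rω cosθ + a·ω_rod·cosφ = -2.4915 m/s.
|V_P| = √(V_Px² + V_Py²) = 6.987 m/s.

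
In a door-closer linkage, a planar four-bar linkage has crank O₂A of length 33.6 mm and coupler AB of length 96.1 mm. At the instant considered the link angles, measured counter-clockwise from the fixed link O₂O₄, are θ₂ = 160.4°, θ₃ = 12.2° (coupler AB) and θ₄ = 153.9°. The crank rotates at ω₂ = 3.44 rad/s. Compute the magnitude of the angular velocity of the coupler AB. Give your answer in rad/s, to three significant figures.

ω₂ = 3.44 rad/s
Differentiating the loop-closure r₂e^{iθ₂}+r₃e^{iθ₃}=r₁+r₄e^{iθ₄} gives r₂ω₂e^{iθ₂}+r₃ω₃e^{iθ₃}=r₄ω₄e^{iθ₄}.
Eliminating the other unknown: ω₃ = r₂ω₂ sin(θ₄−θ₂) / [r₃ sin(θ₃−θ₄)].
Numerator sine = -0.11320; denominator sine = -0.61978.
Result = 0.0336·3.44·(-0.11320) / (0.0961·(-0.61978)) = +0.21968 rad/s; magnitude 0.21968 rad/s.

0.220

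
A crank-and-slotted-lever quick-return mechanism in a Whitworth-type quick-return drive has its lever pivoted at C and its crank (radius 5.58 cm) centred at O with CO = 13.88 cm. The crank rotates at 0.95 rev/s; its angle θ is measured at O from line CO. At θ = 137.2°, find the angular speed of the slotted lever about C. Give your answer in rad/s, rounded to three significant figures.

ω = 5.969 rad/s (from 0.95 rev/s).
Crank pin A relative to C: A = (d + r cosθ, r sinθ); lever angle φ = atan2(r sinθ, d + r cosθ).
Differentiating tanφ: φ̇ = rω(d cosθ + r)/(d² + r² + 2dr cosθ).
d² + r² + 2dr cosθ = |CA|² = 0.0110135 m²;  d cosθ + r = -0.046042 m.
|ω_lever| = |0.0558·5.969·-0.046042| / 0.0110135 = 1.3924 rad/s.

1.39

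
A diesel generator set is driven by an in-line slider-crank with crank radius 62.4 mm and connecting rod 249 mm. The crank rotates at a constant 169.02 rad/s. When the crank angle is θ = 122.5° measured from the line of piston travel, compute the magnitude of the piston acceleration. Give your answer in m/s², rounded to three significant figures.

1140

ω = 169 rad/s
x(θ) = r cosθ + √(L² − r² sin²θ); with ω constant, a = ω²·d²x/dθ².
d²x/dθ² = −r cosθ − r²(cos2θ)/√u − r⁴ sin²2θ/(4u^{3/2}),  u = L² − r² sin²θ = 0.0592313 m².
Substituting r = 0.0624 m, L = 0.249 m, θ = 122.5°: d²x/dθ² = +0.040073 m.
a = ω²·d²x/dθ² = (169)²·(+0.040073) = +1144.8 m/s²;  |a| = 1144.8 m/s².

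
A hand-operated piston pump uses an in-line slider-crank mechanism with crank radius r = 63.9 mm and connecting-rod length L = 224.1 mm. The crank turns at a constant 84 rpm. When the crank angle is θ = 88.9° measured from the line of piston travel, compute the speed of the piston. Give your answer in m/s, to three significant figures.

ω = 2π·84/60 = 8.796 rad/s
For an in-line slider-crank, x = r cosθ + √(L² − r² sin²θ), so v = −rω sinθ·[1 + r cosθ/√(L² − r² sin²θ)].
With r = 0.0639 m, L = 0.2241 m, θ = 88.9°: √(L² − r² sin²θ) = 0.2148 m.
v = −0.0639·8.796·0.99982·[1 + 0.0639·0.01920/0.2148] = -0.5652 m/s.
|v| = 0.5652 m/s.

0.565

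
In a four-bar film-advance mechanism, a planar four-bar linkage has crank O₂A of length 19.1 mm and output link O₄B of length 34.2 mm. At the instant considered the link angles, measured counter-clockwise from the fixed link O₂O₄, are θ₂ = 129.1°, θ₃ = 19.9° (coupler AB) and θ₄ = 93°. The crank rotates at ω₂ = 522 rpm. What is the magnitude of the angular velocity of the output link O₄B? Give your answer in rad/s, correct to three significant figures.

ω₂ = 54.66 rad/s (from 522 rpm).
Differentiating the loop-closure r₂e^{iθ₂}+r₃e^{iθ₃}=r₁+r₄e^{iθ₄} gives r₂ω₂e^{iθ₂}+r₃ω₃e^{iθ₃}=r₄ω₄e^{iθ₄}.
Eliminating the other unknown: ω₄ = r₂ω₂ sin(θ₂−θ₃) / [r₄ sin(θ₄−θ₃)].
Numerator sine = +0.94438; denominator sine = +0.95681.
Result = 0.0191·54.66·(+0.94438) / (0.0342·(+0.95681)) = +30.132 rad/s; magnitude 30.132 rad/s.

30.1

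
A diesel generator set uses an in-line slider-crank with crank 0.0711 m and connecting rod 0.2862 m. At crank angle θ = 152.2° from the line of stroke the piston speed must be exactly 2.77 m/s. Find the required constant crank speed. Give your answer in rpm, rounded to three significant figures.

For an in-line slider-crank, |v_piston| = rω|sinθ|·[1 + r cosθ/√(L² − r² sin²θ)].
With r = 0.0711 m, L = 0.2862 m, θ = 152.2°: the bracketed kinematic factor |dx/dθ| = 0.025824 m.
ω = v/|dx/dθ| = 2.77/0.025824 = 107.27 rad/s.
N = 60ω/(2π) = 1024.3 rpm.

1020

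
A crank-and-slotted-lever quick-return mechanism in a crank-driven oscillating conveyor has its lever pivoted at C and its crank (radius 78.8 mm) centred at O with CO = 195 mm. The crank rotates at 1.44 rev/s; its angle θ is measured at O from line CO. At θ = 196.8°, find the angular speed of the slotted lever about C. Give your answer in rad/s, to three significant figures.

5.19

ω = 9.048 rad/s (from 1.44 rev/s).
Crank pin A relative to C: A = (d + r cosθ, r sinθ); lever angle φ = atan2(r sinθ, d + r cosθ).
Differentiating tanφ: φ̇ = rω(d cosθ + r)/(d² + r² + 2dr cosθ).
d² + r² + 2dr cosθ = |CA|² = 0.0148141 m²;  d cosθ + r = -0.10788 m.
|ω_lever| = |0.0788·9.048·-0.10788| / 0.0148141 = 5.1919 rad/s.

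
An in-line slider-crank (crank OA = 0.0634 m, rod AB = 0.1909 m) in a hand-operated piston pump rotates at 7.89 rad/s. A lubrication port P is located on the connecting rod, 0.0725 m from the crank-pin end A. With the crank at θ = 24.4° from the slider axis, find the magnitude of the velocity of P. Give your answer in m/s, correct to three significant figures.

0.365

ω = 7.89 rad/s.  Crank-pin speed |V_A| = rω = 0.50023 m/s, perpendicular to OA.
Rod angle: sinφ = −(r/L) sinθ ⇒ φ = -7.886°; ω_rod = −rω cosθ/√(L²−r²sin²θ) = -2.4091 rad/s.
V_P = V_A + ω_rod × AP, with AP = 0.0725 m along the rod.
Components: V_Px = −rω sinθ − a·ω_rod·sinφ = -0.23061 m/s;  V_Py = rω cosθ + a·ω_rod·cosφ = +0.28254 m/s.
|V_P| = √(V_Px² + V_Py²) = 0.3647 m/s.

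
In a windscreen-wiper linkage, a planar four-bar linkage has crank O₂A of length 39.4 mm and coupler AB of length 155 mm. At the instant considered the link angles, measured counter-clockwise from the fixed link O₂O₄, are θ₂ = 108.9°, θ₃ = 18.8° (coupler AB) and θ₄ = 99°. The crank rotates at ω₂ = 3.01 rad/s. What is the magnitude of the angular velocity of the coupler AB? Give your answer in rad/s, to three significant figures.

0.133

ω₂ = 3.01 rad/s
Differentiating the loop-closure r₂e^{iθ₂}+r₃e^{iθ₃}=r₁+r₄e^{iθ₄} gives r₂ω₂e^{iθ₂}+r₃ω₃e^{iθ₃}=r₄ω₄e^{iθ₄}.
Eliminating the other unknown: ω₃ = r₂ω₂ sin(θ₄−θ₂) / [r₃ sin(θ₃−θ₄)].
Numerator sine = -0.17193; denominator sine = -0.98541.
Result = 0.0394·3.01·(-0.17193) / (0.155·(-0.98541)) = +0.13349 rad/s; magnitude 0.13349 rad/s.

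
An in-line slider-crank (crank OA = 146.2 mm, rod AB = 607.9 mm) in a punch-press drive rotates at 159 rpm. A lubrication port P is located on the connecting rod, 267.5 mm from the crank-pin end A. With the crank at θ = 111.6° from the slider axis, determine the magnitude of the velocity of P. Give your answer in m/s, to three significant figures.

2.23

ω = 16.65 rad/s.  Crank-pin speed |V_A| = rω = 2.4343 m/s, perpendicular to OA.
Rod angle: sinφ = −(r/L) sinθ ⇒ φ = -12.921°; ω_rod = −rω cosθ/√(L²−r²sin²θ) = +1.5124 rad/s.
V_P = V_A + ω_rod × AP, with AP = 0.2675 m along the rod.
Components: V_Px = −rω sinθ − a·ω_rod·sinφ = -2.1729 m/s;  V_Py = rω cosθ + a·ω_rod·cosφ = -0.50179 m/s.
|V_P| = √(V_Px² + V_Py²) = 2.2301 m/s.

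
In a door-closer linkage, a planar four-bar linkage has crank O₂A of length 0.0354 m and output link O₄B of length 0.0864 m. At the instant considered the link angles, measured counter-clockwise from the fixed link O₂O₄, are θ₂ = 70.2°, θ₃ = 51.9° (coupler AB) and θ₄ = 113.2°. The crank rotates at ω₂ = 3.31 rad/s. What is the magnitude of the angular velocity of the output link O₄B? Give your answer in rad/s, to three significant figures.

0.485

ω₂ = 3.31 rad/s
Differentiating the loop-closure r₂e^{iθ₂}+r₃e^{iθ₃}=r₁+r₄e^{iθ₄} gives r₂ω₂e^{iθ₂}+r₃ω₃e^{iθ₃}=r₄ω₄e^{iθ₄}.
Eliminating the other unknown: ω₄ = r₂ω₂ sin(θ₂−θ₃) / [r₄ sin(θ₄−θ₃)].
Numerator sine = +0.31399; denominator sine = +0.87715.
Result = 0.0354·3.31·(+0.31399) / (0.0864·(+0.87715)) = +0.48547 rad/s; magnitude 0.48547 rad/s.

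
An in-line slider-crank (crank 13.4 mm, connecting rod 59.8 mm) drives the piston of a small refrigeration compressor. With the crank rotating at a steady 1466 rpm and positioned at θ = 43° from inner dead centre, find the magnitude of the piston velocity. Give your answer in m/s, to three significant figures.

1.64

ω = 2π·1466/60 = 153.5 rad/s
For an in-line slider-crank, x = r cosθ + √(L² − r² sin²θ), so v = −rω sinθ·[1 + r cosθ/√(L² − r² sin²θ)].
With r = 0.0134 m, L = 0.0598 m, θ = 43°: √(L² − r² sin²θ) = 0.059098 m.
v = −0.0134·153.5·0.68200·[1 + 0.0134·0.73135/0.059098] = -1.6356 m/s.
|v| = 1.6356 m/s.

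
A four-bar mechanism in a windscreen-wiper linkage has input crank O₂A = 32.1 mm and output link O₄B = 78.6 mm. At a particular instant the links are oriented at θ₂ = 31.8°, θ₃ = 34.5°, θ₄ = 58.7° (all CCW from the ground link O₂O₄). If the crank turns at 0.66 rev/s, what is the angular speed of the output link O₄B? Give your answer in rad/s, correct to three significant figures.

0.195

ω₂ = 4.147 rad/s (from 0.66 rev/s).
Differentiating the loop-closure r₂e^{iθ₂}+r₃e^{iθ₃}=r₁+r₄e^{iθ₄} gives r₂ω₂e^{iθ₂}+r₃ω₃e^{iθ₃}=r₄ω₄e^{iθ₄}.
Eliminating the other unknown: ω₄ = r₂ω₂ sin(θ₂−θ₃) / [r₄ sin(θ₄−θ₃)].
Numerator sine = -0.04711; denominator sine = +0.40992.
Result = 0.0321·4.147·(-0.04711) / (0.0786·(+0.40992)) = -0.19462 rad/s; magnitude 0.19462 rad/s.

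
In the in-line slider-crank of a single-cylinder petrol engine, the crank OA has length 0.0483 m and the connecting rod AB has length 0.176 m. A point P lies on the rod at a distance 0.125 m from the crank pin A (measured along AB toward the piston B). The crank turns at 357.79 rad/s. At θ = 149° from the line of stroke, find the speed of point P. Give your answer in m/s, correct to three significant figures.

8.55

ω = 357.8 rad/s.  Crank-pin speed |V_A| = rω = 17.281 m/s, perpendicular to OA.
Rod angle: sinφ = −(r/L) sinθ ⇒ φ = -8.126°; ω_rod = −rω cosθ/√(L²−r²sin²θ) = +85.018 rad/s.
V_P = V_A + ω_rod × AP, with AP = 0.125 m along the rod.
Components: V_Px = −rω sinθ − a·ω_rod·sinφ = -7.3984 m/s;  V_Py = rω cosθ + a·ω_rod·cosφ = -4.2924 m/s.
|V_P| = √(V_Px² + V_Py²) = 8.5534 m/s.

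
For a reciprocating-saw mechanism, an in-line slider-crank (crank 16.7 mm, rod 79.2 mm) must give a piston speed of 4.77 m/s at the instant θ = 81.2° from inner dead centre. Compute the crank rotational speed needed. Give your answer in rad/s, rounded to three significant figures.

280

For an in-line slider-crank, |v_piston| = rω|sinθ|·[1 + r cosθ/√(L² − r² sin²θ)].
With r = 0.0167 m, L = 0.0792 m, θ = 81.2°: the bracketed kinematic factor |dx/dθ| = 0.017048 m.
ω = v/|dx/dθ| = 4.77/0.017048 = 279.8 rad/s.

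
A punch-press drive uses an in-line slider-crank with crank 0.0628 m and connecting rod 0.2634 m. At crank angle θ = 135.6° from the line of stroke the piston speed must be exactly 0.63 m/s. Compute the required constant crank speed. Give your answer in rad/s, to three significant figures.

17.3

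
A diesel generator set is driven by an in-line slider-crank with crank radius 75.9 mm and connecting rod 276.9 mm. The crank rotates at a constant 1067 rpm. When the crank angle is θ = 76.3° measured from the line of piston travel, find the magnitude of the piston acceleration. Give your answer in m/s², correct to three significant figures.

13.7

ω = 2π·1067/60 = 111.7 rad/s
x(θ) = r cosθ + √(L² − r² sin²θ); with ω constant, a = ω²·d²x/dθ².
d²x/dθ² = −r cosθ − r²(cos2θ)/√u − r⁴ sin²2θ/(4u^{3/2}),  u = L² − r² sin²θ = 0.0712359 m².
Substituting r = 0.0759 m, L = 0.2769 m, θ = 76.3°: d²x/dθ² = +0.0010943 m.
a = ω²·d²x/dθ² = (111.7)²·(+0.0010943) = +13.662 m/s²;  |a| = 13.662 m/s².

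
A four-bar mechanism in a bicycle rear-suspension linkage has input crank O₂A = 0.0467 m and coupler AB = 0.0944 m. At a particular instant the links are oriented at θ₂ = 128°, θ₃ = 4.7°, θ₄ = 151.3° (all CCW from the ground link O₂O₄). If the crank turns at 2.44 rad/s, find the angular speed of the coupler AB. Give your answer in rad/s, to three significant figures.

0.867

ω₂ = 2.44 rad/s
Differentiating the loop-closure r₂e^{iθ₂}+r₃e^{iθ₃}=r₁+r₄e^{iθ₄} gives r₂ω₂e^{iθ₂}+r₃ω₃e^{iθ₃}=r₄ω₄e^{iθ₄}.
Eliminating the other unknown: ω₃ = r₂ω₂ sin(θ₄−θ₂) / [r₃ sin(θ₃−θ₄)].
Numerator sine = +0.39555; denominator sine = -0.55048.
Result = 0.0467·2.44·(+0.39555) / (0.0944·(-0.55048)) = -0.86734 rad/s; magnitude 0.86734 rad/s.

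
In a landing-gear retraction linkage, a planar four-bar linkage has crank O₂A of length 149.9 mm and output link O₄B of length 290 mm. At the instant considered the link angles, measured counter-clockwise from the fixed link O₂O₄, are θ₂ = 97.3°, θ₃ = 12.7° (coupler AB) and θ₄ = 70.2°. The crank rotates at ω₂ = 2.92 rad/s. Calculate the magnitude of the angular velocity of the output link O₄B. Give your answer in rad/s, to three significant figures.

1.78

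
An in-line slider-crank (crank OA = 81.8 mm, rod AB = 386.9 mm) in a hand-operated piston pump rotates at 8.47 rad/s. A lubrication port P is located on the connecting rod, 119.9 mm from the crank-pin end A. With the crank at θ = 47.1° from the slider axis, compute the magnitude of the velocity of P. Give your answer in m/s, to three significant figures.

ω = 8.47 rad/s.  Crank-pin speed |V_A| = rω = 0.69285 m/s, perpendicular to OA.
Rod angle: sinφ = −(r/L) sinθ ⇒ φ = -8.910°; ω_rod = −rω cosθ/√(L²−r²sin²θ) = -1.2339 rad/s.
V_P = V_A + ω_rod × AP, with AP = 0.1199 m along the rod.
Components: V_Px = −rω sinθ − a·ω_rod·sinφ = -0.53045 m/s;  V_Py = rω cosθ + a·ω_rod·cosφ = +0.32548 m/s.
|V_P| = √(V_Px² + V_Py²) = 0.62235 m/s.

0.622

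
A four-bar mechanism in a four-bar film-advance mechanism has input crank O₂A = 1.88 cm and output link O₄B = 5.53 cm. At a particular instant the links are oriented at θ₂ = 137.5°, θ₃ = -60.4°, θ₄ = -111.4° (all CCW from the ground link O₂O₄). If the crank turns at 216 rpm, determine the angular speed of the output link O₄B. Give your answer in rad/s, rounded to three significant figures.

3.04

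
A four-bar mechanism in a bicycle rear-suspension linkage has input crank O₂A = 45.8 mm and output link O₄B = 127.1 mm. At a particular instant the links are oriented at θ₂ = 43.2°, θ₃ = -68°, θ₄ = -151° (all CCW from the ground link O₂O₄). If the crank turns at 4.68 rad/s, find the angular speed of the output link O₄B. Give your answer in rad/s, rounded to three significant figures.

ω₂ = 4.68 rad/s
Differentiating the loop-closure r₂e^{iθ₂}+r₃e^{iθ₃}=r₁+r₄e^{iθ₄} gives r₂ω₂e^{iθ₂}+r₃ω₃e^{iθ₃}=r₄ω₄e^{iθ₄}.
Eliminating the other unknown: ω₄ = r₂ω₂ sin(θ₂−θ₃) / [r₄ sin(θ₄−θ₃)].
Numerator sine = +0.93232; denominator sine = -0.99255.
Result = 0.0458·4.68·(+0.93232) / (0.1271·(-0.99255)) = -1.5841 rad/s; magnitude 1.5841 rad/s.

1.58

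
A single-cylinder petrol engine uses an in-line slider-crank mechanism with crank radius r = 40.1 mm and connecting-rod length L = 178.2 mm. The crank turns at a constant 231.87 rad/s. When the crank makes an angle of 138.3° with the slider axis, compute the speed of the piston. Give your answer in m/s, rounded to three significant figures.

5.13

ω = 231.9 rad/s
For an in-line slider-crank, x = r cosθ + √(L² − r² sin²θ), so v = −rω sinθ·[1 + r cosθ/√(L² − r² sin²θ)].
With r = 0.0401 m, L = 0.1782 m, θ = 138.3°: √(L² − r² sin²θ) = 0.17619 m.
v = −0.0401·231.9·0.66523·[1 + 0.0401·-0.74664/0.17619] = -5.1342 m/s.
|v| = 5.1342 m/s.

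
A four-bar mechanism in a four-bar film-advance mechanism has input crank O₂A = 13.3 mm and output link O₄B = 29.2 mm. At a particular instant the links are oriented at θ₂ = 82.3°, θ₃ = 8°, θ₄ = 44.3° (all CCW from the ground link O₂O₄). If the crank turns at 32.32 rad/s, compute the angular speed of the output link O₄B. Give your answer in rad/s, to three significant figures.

ω₂ = 32.32 rad/s
Differentiating the loop-closure r₂e^{iθ₂}+r₃e^{iθ₃}=r₁+r₄e^{iθ₄} gives r₂ω₂e^{iθ₂}+r₃ω₃e^{iθ₃}=r₄ω₄e^{iθ₄}.
Eliminating the other unknown: ω₄ = r₂ω₂ sin(θ₂−θ₃) / [r₄ sin(θ₄−θ₃)].
Numerator sine = +0.96269; denominator sine = +0.59201.
Result = 0.0133·32.32·(+0.96269) / (0.0292·(+0.59201)) = +23.938 rad/s; magnitude 23.938 rad/s.

23.9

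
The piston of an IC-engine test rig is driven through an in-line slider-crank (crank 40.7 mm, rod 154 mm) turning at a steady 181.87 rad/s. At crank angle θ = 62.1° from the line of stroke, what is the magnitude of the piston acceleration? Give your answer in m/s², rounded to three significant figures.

ω = 181.9 rad/s
x(θ) = r cosθ + √(L² − r² sin²θ); with ω constant, a = ω²·d²x/dθ².
d²x/dθ² = −r cosθ − r²(cos2θ)/√u − r⁴ sin²2θ/(4u^{3/2}),  u = L² − r² sin²θ = 0.0224222 m².
Substituting r = 0.0407 m, L = 0.154 m, θ = 62.1°: d²x/dθ² = -0.012967 m.
a = ω²·d²x/dθ² = (181.9)²·(-0.012967) = -428.89 m/s²;  |a| = 428.89 m/s².

429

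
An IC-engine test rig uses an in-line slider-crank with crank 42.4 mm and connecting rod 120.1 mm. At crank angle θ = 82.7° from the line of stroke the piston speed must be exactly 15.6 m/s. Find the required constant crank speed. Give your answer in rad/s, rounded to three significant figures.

For an in-line slider-crank, |v_piston| = rω|sinθ|·[1 + r cosθ/√(L² − r² sin²θ)].
With r = 0.0424 m, L = 0.1201 m, θ = 82.7°: the bracketed kinematic factor |dx/dθ| = 0.04407 m.
ω = v/|dx/dθ| = 15.6/0.04407 = 353.98 rad/s.

354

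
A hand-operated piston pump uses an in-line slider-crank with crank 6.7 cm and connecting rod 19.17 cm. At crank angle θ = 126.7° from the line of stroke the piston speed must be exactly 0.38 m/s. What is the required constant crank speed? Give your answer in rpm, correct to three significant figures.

86.3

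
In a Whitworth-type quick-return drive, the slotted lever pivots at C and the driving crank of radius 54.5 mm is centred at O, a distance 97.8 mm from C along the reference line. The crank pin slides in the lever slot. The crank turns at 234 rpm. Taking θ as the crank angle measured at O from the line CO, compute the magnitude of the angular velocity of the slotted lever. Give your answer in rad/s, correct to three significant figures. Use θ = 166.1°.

24.7

ω = 24.5 rad/s (from 234 rpm).
Crank pin A relative to C: A = (d + r cosθ, r sinθ); lever angle φ = atan2(r sinθ, d + r cosθ).
Differentiating tanφ: φ̇ = rω(d cosθ + r)/(d² + r² + 2dr cosθ).
d² + r² + 2dr cosθ = |CA|² = 0.00218706 m²;  d cosθ + r = -0.040436 m.
|ω_lever| = |0.0545·24.5·-0.040436| / 0.00218706 = 24.692 rad/s.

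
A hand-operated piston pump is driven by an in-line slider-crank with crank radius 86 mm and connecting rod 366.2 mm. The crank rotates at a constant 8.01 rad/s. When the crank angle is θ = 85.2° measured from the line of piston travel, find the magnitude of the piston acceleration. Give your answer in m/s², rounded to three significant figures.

0.852

ω = 8.01 rad/s
x(θ) = r cosθ + √(L² − r² sin²θ); with ω constant, a = ω²·d²x/dθ².
d²x/dθ² = −r cosθ − r²(cos2θ)/√u − r⁴ sin²2θ/(4u^{3/2}),  u = L² − r² sin²θ = 0.126758 m².
Substituting r = 0.086 m, L = 0.3662 m, θ = 85.2°: d²x/dθ² = +0.013278 m.
a = ω²·d²x/dθ² = (8.01)²·(+0.013278) = +0.85191 m/s²;  |a| = 0.85191 m/s².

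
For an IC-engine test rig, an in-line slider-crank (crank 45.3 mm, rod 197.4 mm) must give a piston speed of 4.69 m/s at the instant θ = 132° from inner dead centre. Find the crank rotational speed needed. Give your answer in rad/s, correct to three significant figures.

For an in-line slider-crank, |v_piston| = rω|sinθ|·[1 + r cosθ/√(L² − r² sin²θ)].
With r = 0.0453 m, L = 0.1974 m, θ = 132°: the bracketed kinematic factor |dx/dθ| = 0.028418 m.
ω = v/|dx/dθ| = 4.69/0.028418 = 165.03 rad/s.

165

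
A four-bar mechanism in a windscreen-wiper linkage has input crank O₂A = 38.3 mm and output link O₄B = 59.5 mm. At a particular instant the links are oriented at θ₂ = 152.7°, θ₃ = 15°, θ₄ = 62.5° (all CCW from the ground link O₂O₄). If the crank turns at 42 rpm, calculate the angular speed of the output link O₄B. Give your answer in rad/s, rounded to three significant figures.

ω₂ = 4.398 rad/s (from 42 rpm).
Differentiating the loop-closure r₂e^{iθ₂}+r₃e^{iθ₃}=r₁+r₄e^{iθ₄} gives r₂ω₂e^{iθ₂}+r₃ω₃e^{iθ₃}=r₄ω₄e^{iθ₄}.
Eliminating the other unknown: ω₄ = r₂ω₂ sin(θ₂−θ₃) / [r₄ sin(θ₄−θ₃)].
Numerator sine = +0.67301; denominator sine = +0.73728.
Result = 0.0383·4.398·(+0.67301) / (0.0595·(+0.73728)) = +2.5844 rad/s; magnitude 2.5844 rad/s.

2.58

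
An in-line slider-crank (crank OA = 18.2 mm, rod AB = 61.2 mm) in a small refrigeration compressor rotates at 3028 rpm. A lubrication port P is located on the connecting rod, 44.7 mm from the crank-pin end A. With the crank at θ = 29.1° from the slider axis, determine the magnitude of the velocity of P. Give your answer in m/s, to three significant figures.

ω = 317.1 rad/s.  Crank-pin speed |V_A| = rω = 5.7711 m/s, perpendicular to OA.
Rod angle: sinφ = −(r/L) sinθ ⇒ φ = -8.316°; ω_rod = −rω cosθ/√(L²−r²sin²θ) = -83.271 rad/s.
V_P = V_A + ω_rod × AP, with AP = 0.0447 m along the rod.
Components: V_Px = −rω sinθ − a·ω_rod·sinφ = -3.345 m/s;  V_Py = rω cosθ + a·ω_rod·cosφ = +1.3595 m/s.
|V_P| = √(V_Px² + V_Py²) = 3.6107 m/s.

3.61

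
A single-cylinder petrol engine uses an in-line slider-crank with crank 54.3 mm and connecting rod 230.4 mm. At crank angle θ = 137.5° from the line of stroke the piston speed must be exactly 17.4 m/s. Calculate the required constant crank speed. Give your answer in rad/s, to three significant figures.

For an in-line slider-crank, |v_piston| = rω|sinθ|·[1 + r cosθ/√(L² − r² sin²θ)].
With r = 0.0543 m, L = 0.2304 m, θ = 137.5°: the bracketed kinematic factor |dx/dθ| = 0.030228 m.
ω = v/|dx/dθ| = 17.4/0.030228 = 575.63 rad/s.

576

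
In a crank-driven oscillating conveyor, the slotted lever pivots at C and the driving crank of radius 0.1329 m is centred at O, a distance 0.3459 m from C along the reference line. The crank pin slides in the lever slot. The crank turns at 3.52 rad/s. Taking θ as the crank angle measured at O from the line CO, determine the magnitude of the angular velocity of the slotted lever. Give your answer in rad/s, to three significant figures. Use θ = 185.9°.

2.15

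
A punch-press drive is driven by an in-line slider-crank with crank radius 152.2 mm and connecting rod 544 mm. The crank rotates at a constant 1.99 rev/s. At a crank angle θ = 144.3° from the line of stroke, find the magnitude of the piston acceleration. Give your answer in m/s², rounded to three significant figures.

ω = 2π·1.99 = 12.5 rad/s
x(θ) = r cosθ + √(L² − r² sin²θ); with ω constant, a = ω²·d²x/dθ².
d²x/dθ² = −r cosθ − r²(cos2θ)/√u − r⁴ sin²2θ/(4u^{3/2}),  u = L² − r² sin²θ = 0.288048 m².
Substituting r = 0.1522 m, L = 0.544 m, θ = 144.3°: d²x/dθ² = +0.10905 m.
a = ω²·d²x/dθ² = (12.5)²·(+0.10905) = +17.049 m/s²;  |a| = 17.049 m/s².

17.0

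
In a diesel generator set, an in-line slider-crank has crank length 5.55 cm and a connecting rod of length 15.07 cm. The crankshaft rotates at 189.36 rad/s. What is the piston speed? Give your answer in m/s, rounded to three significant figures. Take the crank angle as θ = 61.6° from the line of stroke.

ω = 189.4 rad/s
For an in-line slider-crank, x = r cosθ + √(L² − r² sin²θ), so v = −rω sinθ·[1 + r cosθ/√(L² − r² sin²θ)].
With r = 0.0555 m, L = 0.1507 m, θ = 61.6°: √(L² − r² sin²θ) = 0.14257 m.
v = −0.0555·189.4·0.87965·[1 + 0.0555·0.47562/0.14257] = -10.956 m/s.
|v| = 10.956 m/s.

11.0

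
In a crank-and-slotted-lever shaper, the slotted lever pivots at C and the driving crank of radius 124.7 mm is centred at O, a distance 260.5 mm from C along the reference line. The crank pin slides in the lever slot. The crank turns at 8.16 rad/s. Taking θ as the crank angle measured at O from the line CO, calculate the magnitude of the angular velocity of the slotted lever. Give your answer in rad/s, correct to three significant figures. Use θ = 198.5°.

5.71

ω = 8.16 rad/s
Crank pin A relative to C: A = (d + r cosθ, r sinθ); lever angle φ = atan2(r sinθ, d + r cosθ).
Differentiating tanφ: φ̇ = rω(d cosθ + r)/(d² + r² + 2dr cosθ).
d² + r² + 2dr cosθ = |CA|² = 0.021799 m²;  d cosθ + r = -0.12234 m.
|ω_lever| = |0.1247·8.16·-0.12234| / 0.021799 = 5.7106 rad/s.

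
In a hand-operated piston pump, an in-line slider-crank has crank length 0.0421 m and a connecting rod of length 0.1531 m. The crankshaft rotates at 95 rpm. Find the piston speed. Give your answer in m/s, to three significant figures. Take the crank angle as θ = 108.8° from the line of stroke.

0.360

ω = 2π·95/60 = 9.948 rad/s
For an in-line slider-crank, x = r cosθ + √(L² − r² sin²θ), so v = −rω sinθ·[1 + r cosθ/√(L² − r² sin²θ)].
With r = 0.0421 m, L = 0.1531 m, θ = 108.8°: √(L² − r² sin²θ) = 0.14782 m.
v = −0.0421·9.948·0.94665·[1 + 0.0421·-0.32227/0.14782] = -0.36009 m/s.
|v| = 0.36009 m/s.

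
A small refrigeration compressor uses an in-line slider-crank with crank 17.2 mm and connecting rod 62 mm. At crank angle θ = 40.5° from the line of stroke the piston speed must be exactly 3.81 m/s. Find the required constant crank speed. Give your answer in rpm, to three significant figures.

2680

For an in-line slider-crank, |v_piston| = rω|sinθ|·[1 + r cosθ/√(L² − r² sin²θ)].
With r = 0.0172 m, L = 0.062 m, θ = 40.5°: the bracketed kinematic factor |dx/dθ| = 0.013566 m.
ω = v/|dx/dθ| = 3.81/0.013566 = 280.85 rad/s.
N = 60ω/(2π) = 2681.9 rpm.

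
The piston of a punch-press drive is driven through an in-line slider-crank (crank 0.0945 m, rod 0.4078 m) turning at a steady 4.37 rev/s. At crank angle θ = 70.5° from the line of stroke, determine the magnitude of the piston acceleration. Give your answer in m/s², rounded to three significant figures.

ω = 2π·4.37 = 27.46 rad/s
x(θ) = r cosθ + √(L² − r² sin²θ); with ω constant, a = ω²·d²x/dθ².
d²x/dθ² = −r cosθ − r²(cos2θ)/√u − r⁴ sin²2θ/(4u^{3/2}),  u = L² − r² sin²θ = 0.158366 m².
Substituting r = 0.0945 m, L = 0.4078 m, θ = 70.5°: d²x/dθ² = -0.01423 m.
a = ω²·d²x/dθ² = (27.46)²·(-0.01423) = -10.729 m/s²;  |a| = 10.729 m/s².

10.7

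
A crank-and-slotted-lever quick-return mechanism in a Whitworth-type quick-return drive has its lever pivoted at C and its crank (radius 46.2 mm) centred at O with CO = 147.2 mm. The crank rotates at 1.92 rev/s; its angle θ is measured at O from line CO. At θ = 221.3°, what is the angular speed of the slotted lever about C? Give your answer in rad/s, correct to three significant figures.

ω = 12.06 rad/s (from 1.92 rev/s).
Crank pin A relative to C: A = (d + r cosθ, r sinθ); lever angle φ = atan2(r sinθ, d + r cosθ).
Differentiating tanφ: φ̇ = rω(d cosθ + r)/(d² + r² + 2dr cosθ).
d² + r² + 2dr cosθ = |CA|² = 0.0135841 m²;  d cosθ + r = -0.064386 m.
|ω_lever| = |0.0462·12.06·-0.064386| / 0.0135841 = 2.6417 rad/s.

2.64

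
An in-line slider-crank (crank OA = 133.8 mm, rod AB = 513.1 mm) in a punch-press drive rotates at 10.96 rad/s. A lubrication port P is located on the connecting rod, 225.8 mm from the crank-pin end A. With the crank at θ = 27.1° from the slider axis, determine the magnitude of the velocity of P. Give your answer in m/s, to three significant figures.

1.04

ω = 10.96 rad/s.  Crank-pin speed |V_A| = rω = 1.4664 m/s, perpendicular to OA.
Rod angle: sinφ = −(r/L) sinθ ⇒ φ = -6.822°; ω_rod = −rω cosθ/√(L²−r²sin²θ) = -2.5624 rad/s.
V_P = V_A + ω_rod × AP, with AP = 0.2258 m along the rod.
Components: V_Px = −rω sinθ − a·ω_rod·sinφ = -0.73676 m/s;  V_Py = rω cosθ + a·ω_rod·cosφ = +0.73096 m/s.
|V_P| = √(V_Px² + V_Py²) = 1.0378 m/s.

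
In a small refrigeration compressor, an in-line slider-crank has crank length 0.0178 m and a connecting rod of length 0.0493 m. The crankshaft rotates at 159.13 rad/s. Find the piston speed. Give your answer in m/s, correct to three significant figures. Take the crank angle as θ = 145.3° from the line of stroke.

ω = 159.1 rad/s
For an in-line slider-crank, x = r cosθ + √(L² − r² sin²θ), so v = −rω sinθ·[1 + r cosθ/√(L² − r² sin²θ)].
With r = 0.0178 m, L = 0.0493 m, θ = 145.3°: √(L² − r² sin²θ) = 0.048247 m.
v = −0.0178·159.1·0.56928·[1 + 0.0178·-0.82214/0.048247] = -1.1234 m/s.
|v| = 1.1234 m/s.

1.12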